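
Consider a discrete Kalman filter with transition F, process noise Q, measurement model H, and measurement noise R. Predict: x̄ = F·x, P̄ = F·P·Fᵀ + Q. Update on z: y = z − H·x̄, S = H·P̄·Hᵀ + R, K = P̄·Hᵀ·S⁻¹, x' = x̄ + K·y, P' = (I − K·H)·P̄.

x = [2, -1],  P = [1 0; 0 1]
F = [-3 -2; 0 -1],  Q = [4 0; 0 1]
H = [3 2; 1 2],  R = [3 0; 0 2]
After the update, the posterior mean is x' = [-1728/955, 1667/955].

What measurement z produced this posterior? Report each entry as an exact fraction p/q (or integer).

x̄ = F·x = [-4, 1]
P̄ = F·P·Fᵀ + Q = [17 2; 2 2]
S = H·P̄·Hᵀ + R = [188 75; 75 35]
K = P̄·Hᵀ·S⁻¹ = [70/191 -177/955; -20/191 378/955]
x' − x̄ = [2092/955, 712/955] = K·y
y = (KᵀK)⁻¹·Kᵀ·(x' − x̄) = [8, 4]
z = y + H·x̄ = [8, 4] + [-10, -2] = [-2, 2]

z = [-2, 2]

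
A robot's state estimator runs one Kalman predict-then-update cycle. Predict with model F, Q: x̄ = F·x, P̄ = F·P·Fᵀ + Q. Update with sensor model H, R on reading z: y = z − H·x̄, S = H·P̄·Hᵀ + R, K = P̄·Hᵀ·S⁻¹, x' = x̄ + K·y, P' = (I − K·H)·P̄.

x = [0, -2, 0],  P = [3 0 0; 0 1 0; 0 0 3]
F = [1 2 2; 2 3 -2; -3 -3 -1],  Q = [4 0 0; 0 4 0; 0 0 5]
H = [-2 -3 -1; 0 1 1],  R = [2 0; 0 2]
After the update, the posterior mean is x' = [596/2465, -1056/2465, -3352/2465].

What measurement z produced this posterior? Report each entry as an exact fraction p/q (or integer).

x̄ = F·x = [-4, -6, 6]
P̄ = F·P·Fᵀ + Q = [23 0 -21; 0 37 -21; -21 -21 44]
S = H·P̄·Hᵀ + R = [261 -29; -29 41]
K = P̄·Hᵀ·S⁻¹ = [-817/4930 -107/170; -1613/4930 27/170; 792/2465 67/85]
x' − x̄ = [10456/2465, 13734/2465, -18142/2465] = K·y
y = (KᵀK)⁻¹·Kᵀ·(x' − x̄) = [-18, -2]
z = y + H·x̄ = [-18, -2] + [20, 0] = [2, -2]

z = [2, -2]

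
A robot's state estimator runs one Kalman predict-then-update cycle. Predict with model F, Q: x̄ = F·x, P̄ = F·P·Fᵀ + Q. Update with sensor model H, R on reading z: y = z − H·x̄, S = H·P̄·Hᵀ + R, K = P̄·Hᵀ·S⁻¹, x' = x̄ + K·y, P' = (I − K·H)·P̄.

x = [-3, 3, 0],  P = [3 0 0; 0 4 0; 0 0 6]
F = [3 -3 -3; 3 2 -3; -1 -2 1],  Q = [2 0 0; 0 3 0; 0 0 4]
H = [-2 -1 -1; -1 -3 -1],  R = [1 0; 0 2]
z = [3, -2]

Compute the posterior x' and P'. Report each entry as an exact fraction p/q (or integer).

x̄ = F·x = [-18, -3, -3]
P̄ = F·P·Fᵀ + Q = [119 57 -3; 57 100 -43; -3 -43 29]
y = z − H·x̄ = [-39, -32]
S = H·P̄·Hᵀ + R = [736 785; 785 1128]
K = P̄·Hᵀ·S⁻¹ = [-104081/213983 17988/213983; 53602/213983 -96869/213983; -58295/213983 60108/213983]
x' = x̄ + K·y = [-52593/30569, 52483/30569, -41700/30569]
P' = (I − K·H)·P̄ = [234881/213983 47412/213983 -413093/213983; 47412/213983 147376/213983 -295802/213983; -413093/213983 -295802/213983 1180283/213983]

x' = [-52593/30569, 52483/30569, -41700/30569]
P' = [234881/213983 47412/213983 -413093/213983; 47412/213983 147376/213983 -295802/213983; -413093/213983 -295802/213983 1180283/213983]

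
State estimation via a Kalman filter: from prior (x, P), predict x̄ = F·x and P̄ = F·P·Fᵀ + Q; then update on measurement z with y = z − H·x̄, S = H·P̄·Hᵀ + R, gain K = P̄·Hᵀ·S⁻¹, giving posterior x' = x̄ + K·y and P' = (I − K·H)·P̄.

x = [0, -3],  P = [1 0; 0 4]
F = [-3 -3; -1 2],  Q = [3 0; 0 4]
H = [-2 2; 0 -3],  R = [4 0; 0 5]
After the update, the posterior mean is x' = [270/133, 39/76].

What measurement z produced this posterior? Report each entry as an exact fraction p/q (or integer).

z = [-3, -2]

x̄ = F·x = [9, -6]
P̄ = F·P·Fᵀ + Q = [48 -21; -21 21]
S = H·P̄·Hᵀ + R = [448 -252; -252 194]
K = P̄·Hᵀ·S⁻¹ = [-681/1463 -117/418; 15/836 -63/209]
x' − x̄ = [-927/133, 495/76] = K·y
y = (KᵀK)⁻¹·Kᵀ·(x' − x̄) = [27, -20]
z = y + H·x̄ = [27, -20] + [-30, 18] = [-3, -2]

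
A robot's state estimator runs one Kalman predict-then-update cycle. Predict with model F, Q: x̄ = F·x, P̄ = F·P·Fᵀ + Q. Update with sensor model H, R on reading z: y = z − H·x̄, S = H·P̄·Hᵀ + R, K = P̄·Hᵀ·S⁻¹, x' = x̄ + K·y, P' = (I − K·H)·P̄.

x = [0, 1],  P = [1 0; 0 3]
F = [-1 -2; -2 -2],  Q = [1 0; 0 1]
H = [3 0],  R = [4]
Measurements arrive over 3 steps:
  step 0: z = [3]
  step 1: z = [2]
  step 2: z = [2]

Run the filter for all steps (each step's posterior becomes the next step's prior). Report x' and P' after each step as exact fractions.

step 0: x̄ = F·x = [-2, -2]
step 0: P̄ = F·P·Fᵀ + Q = [14 14; 14 17]
step 0: y = z − H·x̄ = [9]
step 0: S = H·P̄·Hᵀ + R = [130]
step 0: K = P̄·Hᵀ·S⁻¹ = [21/65; 21/65]
step 0: x' = x̄ + K·y = [59/65, 59/65]
step 0: P' = (I − K·H)·P̄ = [28/65 28/65; 28/65 223/65]
step 1: x̄ = F·x = [-177/65, -236/65]
step 1: P̄ = F·P·Fᵀ + Q = [1097/65 1116/65; 1116/65 1293/65]
step 1: y = z − H·x̄ = [661/65]
step 1: S = H·P̄·Hᵀ + R = [10133/65]
step 1: K = P̄·Hᵀ·S⁻¹ = [3291/10133; 3348/10133]
step 1: x' = x̄ + K·y = [5874/10133, -2744/10133]
step 1: P' = (I − K·H)·P̄ = [4388/10133 4464/10133; 4464/10133 29121/10133]
step 2: x̄ = F·x = [-386/10133, -6260/10133]
step 2: P̄ = F·P·Fᵀ + Q = [148861/10133 152044/10133; 152044/10133 179881/10133]
step 2: y = z − H·x̄ = [21424/10133]
step 2: S = H·P̄·Hᵀ + R = [1380281/10133]
step 2: K = P̄·Hᵀ·S⁻¹ = [446583/1380281; 456132/1380281]
step 2: x' = x̄ + K·y = [891622/1380281, 111676/1380281]
step 2: P' = (I − K·H)·P̄ = [595444/1380281 608176/1380281; 608176/1380281 3970189/1380281]

step 0: x' = [59/65, 59/65], P' = [28/65 28/65; 28/65 223/65]
step 1: x' = [5874/10133, -2744/10133], P' = [4388/10133 4464/10133; 4464/10133 29121/10133]
step 2: x' = [891622/1380281, 111676/1380281], P' = [595444/1380281 608176/1380281; 608176/1380281 3970189/1380281]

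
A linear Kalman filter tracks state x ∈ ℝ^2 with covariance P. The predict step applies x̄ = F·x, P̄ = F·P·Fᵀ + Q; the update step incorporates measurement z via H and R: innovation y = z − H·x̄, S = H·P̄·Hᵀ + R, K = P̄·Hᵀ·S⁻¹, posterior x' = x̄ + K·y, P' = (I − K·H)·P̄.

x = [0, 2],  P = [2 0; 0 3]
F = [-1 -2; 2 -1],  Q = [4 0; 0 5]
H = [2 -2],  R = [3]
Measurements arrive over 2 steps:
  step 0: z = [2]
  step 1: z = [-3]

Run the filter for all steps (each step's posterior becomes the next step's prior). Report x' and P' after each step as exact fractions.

step 0: x' = [-100/41, -138/41], P' = [1190/123 1142/123; 1142/123 1184/123]
step 1: x' = [28744/79781, 143920/79781], P' = [359894/79781 316622/79781; 316622/79781 332909/79781]

step 0: x̄ = F·x = [-4, -2]
step 0: P̄ = F·P·Fᵀ + Q = [18 2; 2 16]
step 0: y = z − H·x̄ = [6]
step 0: S = H·P̄·Hᵀ + R = [123]
step 0: K = P̄·Hᵀ·S⁻¹ = [32/123; -28/123]
step 0: x' = x̄ + K·y = [-100/41, -138/41]
step 0: P' = (I − K·H)·P̄ = [1190/123 1142/123; 1142/123 1184/123]
step 1: x̄ = F·x = [376/41, -62/41]
step 1: P̄ = F·P·Fᵀ + Q = [3662/41 -1146/41; -1146/41 1991/123]
step 1: y = z − H·x̄ = [-999/41]
step 1: S = H·P̄·Hᵀ + R = [79781/123]
step 1: K = P̄·Hᵀ·S⁻¹ = [28848/79781; -10858/79781]
step 1: x' = x̄ + K·y = [28744/79781, 143920/79781]
step 1: P' = (I − K·H)·P̄ = [359894/79781 316622/79781; 316622/79781 332909/79781]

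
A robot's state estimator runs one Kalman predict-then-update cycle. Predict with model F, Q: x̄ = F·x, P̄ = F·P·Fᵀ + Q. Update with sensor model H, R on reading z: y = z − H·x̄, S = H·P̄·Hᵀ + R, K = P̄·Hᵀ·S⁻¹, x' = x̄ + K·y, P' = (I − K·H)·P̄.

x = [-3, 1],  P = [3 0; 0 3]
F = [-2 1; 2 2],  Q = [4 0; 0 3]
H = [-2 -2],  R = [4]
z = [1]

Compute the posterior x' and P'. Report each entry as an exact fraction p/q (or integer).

x' = [57/10, -61/10]
P' = [496/35 -69/5; -69/5 72/5]

x̄ = F·x = [7, -4]
P̄ = F·P·Fᵀ + Q = [19 -6; -6 27]
y = z − H·x̄ = [7]
S = H·P̄·Hᵀ + R = [140]
K = P̄·Hᵀ·S⁻¹ = [-13/70; -3/10]
x' = x̄ + K·y = [57/10, -61/10]
P' = (I − K·H)·P̄ = [496/35 -69/5; -69/5 72/5]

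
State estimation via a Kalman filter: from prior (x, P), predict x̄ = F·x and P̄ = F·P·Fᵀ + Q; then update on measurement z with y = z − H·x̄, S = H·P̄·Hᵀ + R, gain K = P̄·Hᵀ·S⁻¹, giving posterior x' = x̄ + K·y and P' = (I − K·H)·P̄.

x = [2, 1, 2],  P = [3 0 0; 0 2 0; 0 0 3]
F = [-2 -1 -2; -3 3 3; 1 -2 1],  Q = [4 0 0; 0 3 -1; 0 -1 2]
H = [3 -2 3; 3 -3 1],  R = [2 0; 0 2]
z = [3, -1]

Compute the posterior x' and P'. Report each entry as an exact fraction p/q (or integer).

x' = [-76821/12355, -7938/1765, 10342/2471]
P' = [1272766/61775 154508/8825 -110962/12355; 154508/8825 134728/8825 -12866/1765; -110962/12355 -12866/1765 10904/2471]

x̄ = F·x = [-9, 3, 2]
P̄ = F·P·Fᵀ + Q = [30 -6 -8; -6 75 -13; -8 -13 16]
y = z − H·x̄ = [30, 33]
S = H·P̄·Hᵀ + R = [800 905; 905 1101]
K = P̄·Hᵀ·S⁻¹ = [-4622/61775 1882/12355; 539/8825 -499/1765; 5399/12355 -818/2471]
x' = x̄ + K·y = [-76821/12355, -7938/1765, 10342/2471]
P' = (I − K·H)·P̄ = [1272766/61775 154508/8825 -110962/12355; 154508/8825 134728/8825 -12866/1765; -110962/12355 -12866/1765 10904/2471]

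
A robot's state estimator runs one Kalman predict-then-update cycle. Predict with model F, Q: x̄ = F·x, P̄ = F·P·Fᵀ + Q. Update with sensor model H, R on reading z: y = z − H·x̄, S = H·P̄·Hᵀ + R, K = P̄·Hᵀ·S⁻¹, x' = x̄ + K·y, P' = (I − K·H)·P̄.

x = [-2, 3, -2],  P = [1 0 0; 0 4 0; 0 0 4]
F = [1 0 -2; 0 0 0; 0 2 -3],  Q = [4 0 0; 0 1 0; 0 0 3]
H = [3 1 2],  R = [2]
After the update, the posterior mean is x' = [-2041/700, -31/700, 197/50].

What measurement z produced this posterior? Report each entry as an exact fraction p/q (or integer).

z = [-1]

x̄ = F·x = [2, 0, 12]
P̄ = F·P·Fᵀ + Q = [21 0 24; 0 1 0; 24 0 55]
S = H·P̄·Hᵀ + R = [700]
K = P̄·Hᵀ·S⁻¹ = [111/700; 1/700; 13/50]
x' − x̄ = [-3441/700, -31/700, -403/50] = K·y
y = (KᵀK)⁻¹·Kᵀ·(x' − x̄) = [-31]
z = y + H·x̄ = [-31] + [30] = [-1]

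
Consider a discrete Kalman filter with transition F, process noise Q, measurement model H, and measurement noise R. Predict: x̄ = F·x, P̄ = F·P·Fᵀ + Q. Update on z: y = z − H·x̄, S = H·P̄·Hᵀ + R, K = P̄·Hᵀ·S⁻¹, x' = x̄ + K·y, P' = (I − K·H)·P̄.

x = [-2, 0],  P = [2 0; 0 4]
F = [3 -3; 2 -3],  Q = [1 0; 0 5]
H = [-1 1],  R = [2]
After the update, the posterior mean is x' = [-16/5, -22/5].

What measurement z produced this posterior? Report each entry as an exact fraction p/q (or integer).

z = [-2]

x̄ = F·x = [-6, -4]
P̄ = F·P·Fᵀ + Q = [55 48; 48 49]
S = H·P̄·Hᵀ + R = [10]
K = P̄·Hᵀ·S⁻¹ = [-7/10; 1/10]
x' − x̄ = [14/5, -2/5] = K·y
y = (KᵀK)⁻¹·Kᵀ·(x' − x̄) = [-4]
z = y + H·x̄ = [-4] + [2] = [-2]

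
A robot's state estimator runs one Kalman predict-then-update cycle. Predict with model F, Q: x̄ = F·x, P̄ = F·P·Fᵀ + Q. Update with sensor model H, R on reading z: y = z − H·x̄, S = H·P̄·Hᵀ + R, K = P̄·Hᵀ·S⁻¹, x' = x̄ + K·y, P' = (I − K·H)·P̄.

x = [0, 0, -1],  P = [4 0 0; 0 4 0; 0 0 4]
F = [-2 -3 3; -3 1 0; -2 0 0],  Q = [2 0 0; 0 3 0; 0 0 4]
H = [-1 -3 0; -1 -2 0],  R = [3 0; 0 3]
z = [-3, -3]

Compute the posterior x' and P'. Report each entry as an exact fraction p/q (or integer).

x̄ = F·x = [-3, 0, 0]
P̄ = F·P·Fᵀ + Q = [90 12 16; 12 43 24; 16 24 20]
y = z − H·x̄ = [-6, -6]
S = H·P̄·Hᵀ + R = [552 408; 408 313]
K = P̄·Hᵀ·S⁻¹ = [1179/1052 -480/263; -1383/2104 143/263; -179/789 24/263]
x' = x̄ + K·y = [645/526, 717/1052, 214/263]
P' = (I − K·H)·P̄ = [12177/526 -9297/1052 -574/263; -9297/1052 7581/2104 251/263; -574/263 251/263 4636/789]

x' = [645/526, 717/1052, 214/263]
P' = [12177/526 -9297/1052 -574/263; -9297/1052 7581/2104 251/263; -574/263 251/263 4636/789]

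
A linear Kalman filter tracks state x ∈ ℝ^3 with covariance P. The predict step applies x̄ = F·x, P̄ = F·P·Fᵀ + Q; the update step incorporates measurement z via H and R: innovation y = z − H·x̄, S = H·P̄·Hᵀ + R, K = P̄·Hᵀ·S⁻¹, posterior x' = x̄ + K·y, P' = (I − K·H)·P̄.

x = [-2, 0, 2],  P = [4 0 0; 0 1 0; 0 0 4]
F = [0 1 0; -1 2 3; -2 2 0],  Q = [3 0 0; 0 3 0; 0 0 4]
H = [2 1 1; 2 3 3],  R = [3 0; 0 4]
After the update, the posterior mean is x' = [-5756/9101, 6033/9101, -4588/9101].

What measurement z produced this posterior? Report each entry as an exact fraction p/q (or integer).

x̄ = F·x = [0, 8, 4]
P̄ = F·P·Fᵀ + Q = [4 2 2; 2 47 12; 2 12 24]
S = H·P̄·Hᵀ + R = [130 333; 333 923]
K = P̄·Hᵀ·S⁻¹ = [4416/9101 -1396/9101; -2124/9101 2551/9101; -376/9101 1240/9101]
x' − x̄ = [-5756/9101, -66775/9101, -40992/9101] = K·y
y = (KᵀK)⁻¹·Kᵀ·(x' − x̄) = [-13, -37]
z = y + H·x̄ = [-13, -37] + [12, 36] = [-1, -1]

z = [-1, -1]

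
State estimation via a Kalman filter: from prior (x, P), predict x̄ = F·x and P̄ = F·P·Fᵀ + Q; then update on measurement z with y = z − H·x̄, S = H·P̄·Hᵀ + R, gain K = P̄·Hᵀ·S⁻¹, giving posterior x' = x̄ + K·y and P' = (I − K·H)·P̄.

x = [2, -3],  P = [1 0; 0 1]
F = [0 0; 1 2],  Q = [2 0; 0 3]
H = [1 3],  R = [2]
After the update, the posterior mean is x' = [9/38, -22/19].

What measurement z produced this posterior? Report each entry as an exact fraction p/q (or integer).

x̄ = F·x = [0, -4]
P̄ = F·P·Fᵀ + Q = [2 0; 0 8]
S = H·P̄·Hᵀ + R = [76]
K = P̄·Hᵀ·S⁻¹ = [1/38; 6/19]
x' − x̄ = [9/38, 54/19] = K·y
y = (KᵀK)⁻¹·Kᵀ·(x' − x̄) = [9]
z = y + H·x̄ = [9] + [-12] = [-3]

z = [-3]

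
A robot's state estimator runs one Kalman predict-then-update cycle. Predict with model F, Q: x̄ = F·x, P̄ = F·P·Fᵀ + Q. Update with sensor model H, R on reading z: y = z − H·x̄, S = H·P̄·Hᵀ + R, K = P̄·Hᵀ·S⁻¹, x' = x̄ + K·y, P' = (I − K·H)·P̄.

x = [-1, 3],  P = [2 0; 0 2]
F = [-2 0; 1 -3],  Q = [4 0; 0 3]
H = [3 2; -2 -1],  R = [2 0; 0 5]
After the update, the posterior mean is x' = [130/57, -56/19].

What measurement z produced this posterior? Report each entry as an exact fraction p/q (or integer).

z = [2, 2]

x̄ = F·x = [2, -10]
P̄ = F·P·Fᵀ + Q = [12 -4; -4 23]
S = H·P̄·Hᵀ + R = [154 -90; -90 60]
K = P̄·Hᵀ·S⁻¹ = [-2/19 -28/57; 23/38 25/38]
x' − x̄ = [16/57, 134/19] = K·y
y = (KᵀK)⁻¹·Kᵀ·(x' − x̄) = [16, -4]
z = y + H·x̄ = [16, -4] + [-14, 6] = [2, 2]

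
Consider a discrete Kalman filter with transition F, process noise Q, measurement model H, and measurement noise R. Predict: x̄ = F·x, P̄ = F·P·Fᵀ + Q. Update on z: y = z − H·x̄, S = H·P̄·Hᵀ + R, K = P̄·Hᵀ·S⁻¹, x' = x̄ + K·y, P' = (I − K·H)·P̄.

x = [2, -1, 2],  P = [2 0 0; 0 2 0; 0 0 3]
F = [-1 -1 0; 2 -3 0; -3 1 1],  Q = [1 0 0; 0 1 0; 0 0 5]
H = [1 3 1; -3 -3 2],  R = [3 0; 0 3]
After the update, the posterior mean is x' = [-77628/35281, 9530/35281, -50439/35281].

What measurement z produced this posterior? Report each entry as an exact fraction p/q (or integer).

z = [-3, 3]

x̄ = F·x = [-1, 7, -5]
P̄ = F·P·Fᵀ + Q = [5 2 4; 2 27 -18; 4 -18 28]
S = H·P̄·Hᵀ + R = [191 -284; -284 607]
K = P̄·Hᵀ·S⁻¹ = [5413/35281 1777/35281; 4523/35281 -5033/35281; 14478/35281 12470/35281]
x' − x̄ = [-42347/35281, -237437/35281, 125966/35281] = K·y
y = (KᵀK)⁻¹·Kᵀ·(x' − x̄) = [-18, 31]
z = y + H·x̄ = [-18, 31] + [15, -28] = [-3, 3]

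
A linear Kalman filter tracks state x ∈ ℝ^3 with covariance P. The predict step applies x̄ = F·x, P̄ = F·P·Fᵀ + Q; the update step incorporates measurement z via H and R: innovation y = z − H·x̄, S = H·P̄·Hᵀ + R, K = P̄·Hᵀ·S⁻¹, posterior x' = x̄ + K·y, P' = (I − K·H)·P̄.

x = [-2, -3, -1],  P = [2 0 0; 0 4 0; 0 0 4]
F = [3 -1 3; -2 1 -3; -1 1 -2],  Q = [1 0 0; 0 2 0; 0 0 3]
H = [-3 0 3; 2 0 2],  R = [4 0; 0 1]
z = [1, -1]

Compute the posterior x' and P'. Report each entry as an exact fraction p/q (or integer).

x̄ = F·x = [-6, 4, 1]
P̄ = F·P·Fᵀ + Q = [59 -52 -34; -52 50 32; -34 32 25]
y = z − H·x̄ = [-20, 9]
S = H·P̄·Hᵀ + R = [1372 -204; -204 65]
K = P̄·Hᵀ·S⁻¹ = [-345/2068 127/517; 2055/11891 -868/11891; 7833/47564 2853/11891]
x' = x̄ + K·y = [-234/517, -1348/11891, -1597/11891]
P' = (I − K·H)·P̄ = [357/2068 -69/517 -103/2068; -69/517 41970/11891 1153/11891; -103/2068 1153/11891 8075/47564]

x' = [-234/517, -1348/11891, -1597/11891]
P' = [357/2068 -69/517 -103/2068; -69/517 41970/11891 1153/11891; -103/2068 1153/11891 8075/47564]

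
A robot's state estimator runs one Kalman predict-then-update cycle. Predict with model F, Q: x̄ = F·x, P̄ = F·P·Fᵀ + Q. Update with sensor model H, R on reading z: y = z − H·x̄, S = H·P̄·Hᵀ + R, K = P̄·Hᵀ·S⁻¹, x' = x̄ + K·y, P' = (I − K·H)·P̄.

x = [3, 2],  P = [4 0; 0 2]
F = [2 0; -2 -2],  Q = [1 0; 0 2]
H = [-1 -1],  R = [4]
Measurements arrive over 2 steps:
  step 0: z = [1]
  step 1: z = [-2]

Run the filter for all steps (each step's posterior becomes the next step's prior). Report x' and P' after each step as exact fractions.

step 0: x' = [31/5, -8], P' = [254/15 -50/3; -50/3 58/3]
step 1: x' = [1476/1265, 1894/1265], P' = [18266/1265 -14206/1265; -14206/1265 14966/1265]

step 0: x̄ = F·x = [6, -10]
step 0: P̄ = F·P·Fᵀ + Q = [17 -16; -16 26]
step 0: y = z − H·x̄ = [-3]
step 0: S = H·P̄·Hᵀ + R = [15]
step 0: K = P̄·Hᵀ·S⁻¹ = [-1/15; -2/3]
step 0: x' = x̄ + K·y = [31/5, -8]
step 0: P' = (I − K·H)·P̄ = [254/15 -50/3; -50/3 58/3]
step 1: x̄ = F·x = [62/5, 18/5]
step 1: P̄ = F·P·Fᵀ + Q = [1031/15 -16/15; -16/15 206/15]
step 1: y = z − H·x̄ = [14]
step 1: S = H·P̄·Hᵀ + R = [253/3]
step 1: K = P̄·Hᵀ·S⁻¹ = [-203/253; -38/253]
step 1: x' = x̄ + K·y = [1476/1265, 1894/1265]
step 1: P' = (I − K·H)·P̄ = [18266/1265 -14206/1265; -14206/1265 14966/1265]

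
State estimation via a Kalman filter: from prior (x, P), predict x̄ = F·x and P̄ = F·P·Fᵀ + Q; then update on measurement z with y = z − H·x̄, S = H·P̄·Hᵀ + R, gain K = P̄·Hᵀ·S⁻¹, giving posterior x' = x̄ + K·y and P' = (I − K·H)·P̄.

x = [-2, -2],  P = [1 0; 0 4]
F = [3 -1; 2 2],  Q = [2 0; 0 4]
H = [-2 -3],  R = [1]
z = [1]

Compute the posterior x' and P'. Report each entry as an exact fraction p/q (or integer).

x̄ = F·x = [-4, -8]
P̄ = F·P·Fᵀ + Q = [15 -2; -2 24]
y = z − H·x̄ = [-31]
S = H·P̄·Hᵀ + R = [253]
K = P̄·Hᵀ·S⁻¹ = [-24/253; -68/253]
x' = x̄ + K·y = [-268/253, 84/253]
P' = (I − K·H)·P̄ = [3219/253 -2138/253; -2138/253 1448/253]

x' = [-268/253, 84/253]
P' = [3219/253 -2138/253; -2138/253 1448/253]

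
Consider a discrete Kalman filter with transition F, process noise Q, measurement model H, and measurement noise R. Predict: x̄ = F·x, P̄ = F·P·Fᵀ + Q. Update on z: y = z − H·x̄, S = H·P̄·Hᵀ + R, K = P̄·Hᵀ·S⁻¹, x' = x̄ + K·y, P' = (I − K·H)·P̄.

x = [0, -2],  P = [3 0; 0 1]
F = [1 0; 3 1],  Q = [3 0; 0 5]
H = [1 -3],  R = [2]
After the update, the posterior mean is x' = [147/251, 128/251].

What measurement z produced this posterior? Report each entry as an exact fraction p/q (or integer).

x̄ = F·x = [0, -2]
P̄ = F·P·Fᵀ + Q = [6 9; 9 33]
S = H·P̄·Hᵀ + R = [251]
K = P̄·Hᵀ·S⁻¹ = [-21/251; -90/251]
x' − x̄ = [147/251, 630/251] = K·y
y = (KᵀK)⁻¹·Kᵀ·(x' − x̄) = [-7]
z = y + H·x̄ = [-7] + [6] = [-1]

z = [-1]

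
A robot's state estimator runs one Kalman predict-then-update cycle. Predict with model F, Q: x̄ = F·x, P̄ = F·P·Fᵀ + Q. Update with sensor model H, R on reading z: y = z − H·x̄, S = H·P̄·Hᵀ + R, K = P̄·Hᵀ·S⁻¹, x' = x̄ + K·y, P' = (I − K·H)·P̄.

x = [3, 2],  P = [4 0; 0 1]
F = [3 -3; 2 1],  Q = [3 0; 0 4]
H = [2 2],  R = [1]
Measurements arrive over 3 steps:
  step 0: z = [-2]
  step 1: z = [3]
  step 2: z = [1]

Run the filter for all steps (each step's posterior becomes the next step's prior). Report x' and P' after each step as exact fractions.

step 0: x' = [-1977/445, 1544/445], P' = [2316/445 -2247/445; -2247/445 2289/445]
step 1: x' = [952641/460889, -274948/460889], P' = [1629330/460889 -1532334/460889; -1532334/460889 1550449/460889]
step 2: x' = [-3325413/2814719, 549351494/323692685], P' = [9803490/2814719 -9218235/2814719; -9218235/2814719 1073600649/323692685]

step 0: x̄ = F·x = [3, 8]
step 0: P̄ = F·P·Fᵀ + Q = [48 21; 21 21]
step 0: y = z − H·x̄ = [-24]
step 0: S = H·P̄·Hᵀ + R = [445]
step 0: K = P̄·Hᵀ·S⁻¹ = [138/445; 84/445]
step 0: x' = x̄ + K·y = [-1977/445, 1544/445]
step 0: P' = (I − K·H)·P̄ = [2316/445 -2247/445; -2247/445 2289/445]
step 1: x̄ = F·x = [-10563/445, -482/89]
step 1: P̄ = F·P·Fᵀ + Q = [83226/445 2754/89; 2754/89 869/89]
step 1: y = z − H·x̄ = [27281/445]
step 1: S = H·P̄·Hᵀ + R = [460889/445]
step 1: K = P̄·Hᵀ·S⁻¹ = [193992/460889; 36230/460889]
step 1: x' = x̄ + K·y = [952641/460889, -274948/460889]
step 1: P' = (I − K·H)·P̄ = [1629330/460889 -1532334/460889; -1532334/460889 1550449/460889]
step 2: x̄ = F·x = [334797/41899, 1630334/460889]
step 2: P̄ = F·P·Fᵀ + Q = [475890/3809 883785/41899; 883785/41899 3781989/460889]
step 2: y = z − H·x̄ = [-10165313/460889]
step 2: S = H·P̄·Hᵀ + R = [323692685/460889]
step 2: K = P̄·Hᵀ·S⁻¹ = [1170510/2814719; 27007248/323692685]
step 2: x' = x̄ + K·y = [-3325413/2814719, 549351494/323692685]
step 2: P' = (I − K·H)·P̄ = [9803490/2814719 -9218235/2814719; -9218235/2814719 1073600649/323692685]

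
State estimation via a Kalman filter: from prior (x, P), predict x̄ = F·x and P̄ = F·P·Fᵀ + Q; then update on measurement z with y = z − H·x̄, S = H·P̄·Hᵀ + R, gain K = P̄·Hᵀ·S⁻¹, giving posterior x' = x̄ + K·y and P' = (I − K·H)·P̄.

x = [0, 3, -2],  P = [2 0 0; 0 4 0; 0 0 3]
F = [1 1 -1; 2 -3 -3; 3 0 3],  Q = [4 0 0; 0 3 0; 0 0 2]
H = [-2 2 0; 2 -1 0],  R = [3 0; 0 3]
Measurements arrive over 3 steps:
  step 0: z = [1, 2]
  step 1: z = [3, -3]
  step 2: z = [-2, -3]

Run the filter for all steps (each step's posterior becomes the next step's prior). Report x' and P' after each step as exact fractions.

step 0: x' = [14536/5239, 17169/5239, -35493/5239], P' = [14532/5239 17307/5239 -6588/5239; 17307/5239 23730/5239 -8469/5239; -6588/5239 -8469/5239 230258/5239]
step 1: x' = [-15896603/26783332, 28105469/26783332, 5038996/6695833], P' = [94202559/26783332 113282307/26783332 -24506457/6695833; 113282307/26783332 152236035/26783332 -33703245/6695833; -24506457/6695833 -33703245/6695833 126745184/6695833]
step 2: x' = [-24272854213/6366618777, -30670795540/6366618777, -14183767657/6366618777], P' = [22401398267/6366618777 8951897536/2122206259 -22261080163/6366618777; 8951897536/2122206259 11995409741/2122206259 -10203308537/2122206259; -22261080163/6366618777 -10203308537/2122206259 118756497167/6366618777]

step 0: x̄ = F·x = [5, -3, -6]
step 0: P̄ = F·P·Fᵀ + Q = [13 1 -3; 1 74 -15; -3 -15 47]
step 0: y = z − H·x̄ = [17, -11]
step 0: S = H·P̄·Hᵀ + R = [343 -194; -194 125]
step 0: K = P̄·Hᵀ·S⁻¹ = [1850/5239 3919/5239; 4282/5239 3628/5239; -1254/5239 -1569/5239]
step 0: x' = x̄ + K·y = [14536/5239, 17169/5239, -35493/5239]
step 0: P' = (I − K·H)·P̄ = [14532/5239 17307/5239 -6588/5239; 17307/5239 23730/5239 -8469/5239; -6588/5239 -8469/5239 230258/5239]
step 1: x̄ = F·x = [67198/5239, 84044/5239, -62871/5239]
step 1: P̄ = F·P·Fᵀ + Q = [354204/5239 664281/5239 -620664/5239; 664281/5239 2078667/5239 -2044908/5239; -620664/5239 -2044908/5239 2095004/5239]
step 1: y = z − H·x̄ = [-17975/5239, -66069/5239]
step 1: S = H·P̄·Hᵀ + R = [4432953/5239 -1588464/5239; -1588464/5239 854076/5239]
step 1: K = P̄·Hᵀ·S⁻¹ = [3179958/6695833 25040937/26783332; 6492288/6695833 24776193/26783332; -6131192/6695833 -5103223/6695833]
step 1: x' = x̄ + K·y = [-15896603/26783332, 28105469/26783332, 5038996/6695833]
step 1: P' = (I − K·H)·P̄ = [94202559/26783332 113282307/26783332 -24506457/6695833; 113282307/26783332 152236035/26783332 -33703245/6695833; -24506457/6695833 -33703245/6695833 126745184/6695833]
step 2: x̄ = F·x = [-3973559/13391666, -176577565/26783332, 12778143/26783332]
step 2: P̄ = F·P·Fᵀ + Q = [388198722/6695833 814743027/13391666 -651463275/13391666; 814743027/13391666 3780399783/26783332 -3509757729/26783332; -651463275/13391666 -3509757729/26783332 3699751415/26783332]
step 2: y = z − H·x̄ = [141847115/13391666, -241033325/26783332]
step 2: S = H·P̄·Hᵀ + R = [2094310062/6695833 -1997531397/13391666; -1997531397/13391666 3553985115/26783332]
step 2: K = P̄·Hᵀ·S⁻¹ = [8908588682/19099856331 17947103926/19099856331; 6087024410/6366618777 1969461777/2122206259; -16697690896/19099856331 -13912234715/19099856331]
step 2: x' = x̄ + K·y = [-24272854213/6366618777, -30670795540/6366618777, -14183767657/6366618777]
step 2: P' = (I − K·H)·P̄ = [22401398267/6366618777 8951897536/2122206259 -22261080163/6366618777; 8951897536/2122206259 11995409741/2122206259 -10203308537/2122206259; -22261080163/6366618777 -10203308537/2122206259 118756497167/6366618777]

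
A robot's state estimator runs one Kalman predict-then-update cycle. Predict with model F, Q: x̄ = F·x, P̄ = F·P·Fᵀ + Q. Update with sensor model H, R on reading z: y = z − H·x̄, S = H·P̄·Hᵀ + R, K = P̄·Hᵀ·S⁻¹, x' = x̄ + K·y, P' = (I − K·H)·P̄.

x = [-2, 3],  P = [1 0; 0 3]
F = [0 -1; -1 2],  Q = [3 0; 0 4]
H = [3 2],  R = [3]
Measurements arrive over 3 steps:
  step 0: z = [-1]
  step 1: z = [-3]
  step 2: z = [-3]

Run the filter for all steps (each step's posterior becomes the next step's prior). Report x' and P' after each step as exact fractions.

step 0: x̄ = F·x = [-3, 8]
step 0: P̄ = F·P·Fᵀ + Q = [6 -6; -6 17]
step 0: y = z − H·x̄ = [-8]
step 0: S = H·P̄·Hᵀ + R = [53]
step 0: K = P̄·Hᵀ·S⁻¹ = [6/53; 16/53]
step 0: x' = x̄ + K·y = [-207/53, 296/53]
step 0: P' = (I − K·H)·P̄ = [282/53 -414/53; -414/53 645/53]
step 1: x̄ = F·x = [-296/53, 799/53]
step 1: P̄ = F·P·Fᵀ + Q = [804/53 -1704/53; -1704/53 4730/53]
step 1: y = z − H·x̄ = [-869/53]
step 1: S = H·P̄·Hᵀ + R = [5867/53]
step 1: K = P̄·Hᵀ·S⁻¹ = [-996/5867; 4348/5867]
step 1: x' = x̄ + K·y = [-16436/5867, 17157/5867]
step 1: P' = (I − K·H)·P̄ = [70284/5867 -106920/5867; -106920/5867 166902/5867]
step 2: x̄ = F·x = [-17157/5867, 50750/5867]
step 2: P̄ = F·P·Fᵀ + Q = [184503/5867 -440724/5867; -440724/5867 1189040/5867]
step 2: y = z − H·x̄ = [-67630/5867]
step 2: S = H·P̄·Hᵀ + R = [1145600/5867]
step 2: K = P̄·Hᵀ·S⁻¹ = [-327939/1145600; 263977/286400]
step 2: x' = x̄ + K·y = [43011/114560, -56553/28640]
step 2: P' = (I − K·H)·P̄ = [17696037/1145600 -6758991/286400; -6758991/286400 2633613/71600]

step 0: x' = [-207/53, 296/53], P' = [282/53 -414/53; -414/53 645/53]
step 1: x' = [-16436/5867, 17157/5867], P' = [70284/5867 -106920/5867; -106920/5867 166902/5867]
step 2: x' = [43011/114560, -56553/28640], P' = [17696037/1145600 -6758991/286400; -6758991/286400 2633613/71600]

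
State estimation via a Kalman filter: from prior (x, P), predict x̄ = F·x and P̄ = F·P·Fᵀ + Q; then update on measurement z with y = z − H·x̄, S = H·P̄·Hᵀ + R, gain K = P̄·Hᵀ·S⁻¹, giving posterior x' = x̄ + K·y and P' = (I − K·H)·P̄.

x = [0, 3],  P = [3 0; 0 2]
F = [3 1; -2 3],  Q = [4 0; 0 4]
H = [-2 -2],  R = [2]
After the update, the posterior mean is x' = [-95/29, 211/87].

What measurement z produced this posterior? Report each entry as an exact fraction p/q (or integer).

z = [2]

x̄ = F·x = [3, 9]
P̄ = F·P·Fᵀ + Q = [33 -12; -12 34]
S = H·P̄·Hᵀ + R = [174]
K = P̄·Hᵀ·S⁻¹ = [-7/29; -22/87]
x' − x̄ = [-182/29, -572/87] = K·y
y = (KᵀK)⁻¹·Kᵀ·(x' − x̄) = [26]
z = y + H·x̄ = [26] + [-24] = [2]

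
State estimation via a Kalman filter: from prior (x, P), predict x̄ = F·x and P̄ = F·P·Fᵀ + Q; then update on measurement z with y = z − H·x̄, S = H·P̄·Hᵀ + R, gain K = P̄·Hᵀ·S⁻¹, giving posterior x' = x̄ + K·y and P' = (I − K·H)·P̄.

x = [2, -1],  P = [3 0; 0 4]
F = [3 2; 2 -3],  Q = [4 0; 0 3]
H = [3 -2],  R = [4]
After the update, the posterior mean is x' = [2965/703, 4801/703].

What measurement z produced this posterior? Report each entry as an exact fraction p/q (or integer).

z = [-1]

x̄ = F·x = [4, 7]
P̄ = F·P·Fᵀ + Q = [47 -6; -6 51]
S = H·P̄·Hᵀ + R = [703]
K = P̄·Hᵀ·S⁻¹ = [153/703; -120/703]
x' − x̄ = [153/703, -120/703] = K·y
y = (KᵀK)⁻¹·Kᵀ·(x' − x̄) = [1]
z = y + H·x̄ = [1] + [-2] = [-1]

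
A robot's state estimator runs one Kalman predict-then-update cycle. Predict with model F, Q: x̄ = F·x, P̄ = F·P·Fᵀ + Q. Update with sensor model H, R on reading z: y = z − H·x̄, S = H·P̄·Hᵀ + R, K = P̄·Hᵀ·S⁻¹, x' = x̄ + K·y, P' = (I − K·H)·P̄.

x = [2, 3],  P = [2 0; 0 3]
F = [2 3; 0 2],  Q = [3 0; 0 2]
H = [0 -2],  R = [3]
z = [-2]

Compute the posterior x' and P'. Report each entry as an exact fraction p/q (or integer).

x' = [407/59, 74/59]
P' = [946/59 54/59; 54/59 42/59]

x̄ = F·x = [13, 6]
P̄ = F·P·Fᵀ + Q = [38 18; 18 14]
y = z − H·x̄ = [10]
S = H·P̄·Hᵀ + R = [59]
K = P̄·Hᵀ·S⁻¹ = [-36/59; -28/59]
x' = x̄ + K·y = [407/59, 74/59]
P' = (I − K·H)·P̄ = [946/59 54/59; 54/59 42/59]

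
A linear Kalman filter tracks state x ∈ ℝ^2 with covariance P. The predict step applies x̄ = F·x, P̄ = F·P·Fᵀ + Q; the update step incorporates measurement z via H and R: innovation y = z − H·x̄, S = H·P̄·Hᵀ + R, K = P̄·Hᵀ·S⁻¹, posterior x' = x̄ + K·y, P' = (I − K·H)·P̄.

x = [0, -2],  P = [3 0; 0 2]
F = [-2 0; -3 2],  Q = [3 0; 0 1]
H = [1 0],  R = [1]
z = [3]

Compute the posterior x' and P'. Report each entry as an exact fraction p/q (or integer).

x' = [45/16, -5/8]
P' = [15/16 9/8; 9/8 63/4]

x̄ = F·x = [0, -4]
P̄ = F·P·Fᵀ + Q = [15 18; 18 36]
y = z − H·x̄ = [3]
S = H·P̄·Hᵀ + R = [16]
K = P̄·Hᵀ·S⁻¹ = [15/16; 9/8]
x' = x̄ + K·y = [45/16, -5/8]
P' = (I − K·H)·P̄ = [15/16 9/8; 9/8 63/4]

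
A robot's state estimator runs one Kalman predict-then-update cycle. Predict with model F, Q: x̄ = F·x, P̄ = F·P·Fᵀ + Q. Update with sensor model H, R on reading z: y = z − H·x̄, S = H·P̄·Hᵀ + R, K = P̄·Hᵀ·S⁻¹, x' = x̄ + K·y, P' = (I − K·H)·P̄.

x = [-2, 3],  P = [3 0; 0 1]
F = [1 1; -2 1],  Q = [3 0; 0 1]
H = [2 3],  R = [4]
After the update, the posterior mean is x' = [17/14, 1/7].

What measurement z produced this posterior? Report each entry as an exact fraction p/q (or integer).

x̄ = F·x = [1, 7]
P̄ = F·P·Fᵀ + Q = [7 -5; -5 14]
S = H·P̄·Hᵀ + R = [98]
K = P̄·Hᵀ·S⁻¹ = [-1/98; 16/49]
x' − x̄ = [3/14, -48/7] = K·y
y = (KᵀK)⁻¹·Kᵀ·(x' − x̄) = [-21]
z = y + H·x̄ = [-21] + [23] = [2]

z = [2]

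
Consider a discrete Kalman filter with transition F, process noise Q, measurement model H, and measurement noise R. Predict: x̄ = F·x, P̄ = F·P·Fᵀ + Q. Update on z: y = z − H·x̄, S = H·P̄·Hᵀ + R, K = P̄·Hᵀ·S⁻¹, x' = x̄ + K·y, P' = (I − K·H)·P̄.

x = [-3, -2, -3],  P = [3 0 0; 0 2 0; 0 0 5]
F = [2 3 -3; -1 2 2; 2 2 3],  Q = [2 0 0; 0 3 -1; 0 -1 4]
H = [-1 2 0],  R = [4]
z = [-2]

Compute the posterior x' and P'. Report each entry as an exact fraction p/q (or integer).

x' = [-2064/313, -1363/313, -5200/313]
P' = [8476/313 3988/313 3802/313; 3988/313 2178/313 2067/313; 3802/313 2067/313 14708/313]

x̄ = F·x = [-3, -7, -19]
P̄ = F·P·Fᵀ + Q = [77 -24 -21; -24 34 31; -21 31 69]
y = z − H·x̄ = [9]
S = H·P̄·Hᵀ + R = [313]
K = P̄·Hᵀ·S⁻¹ = [-125/313; 92/313; 83/313]
x' = x̄ + K·y = [-2064/313, -1363/313, -5200/313]
P' = (I − K·H)·P̄ = [8476/313 3988/313 3802/313; 3988/313 2178/313 2067/313; 3802/313 2067/313 14708/313]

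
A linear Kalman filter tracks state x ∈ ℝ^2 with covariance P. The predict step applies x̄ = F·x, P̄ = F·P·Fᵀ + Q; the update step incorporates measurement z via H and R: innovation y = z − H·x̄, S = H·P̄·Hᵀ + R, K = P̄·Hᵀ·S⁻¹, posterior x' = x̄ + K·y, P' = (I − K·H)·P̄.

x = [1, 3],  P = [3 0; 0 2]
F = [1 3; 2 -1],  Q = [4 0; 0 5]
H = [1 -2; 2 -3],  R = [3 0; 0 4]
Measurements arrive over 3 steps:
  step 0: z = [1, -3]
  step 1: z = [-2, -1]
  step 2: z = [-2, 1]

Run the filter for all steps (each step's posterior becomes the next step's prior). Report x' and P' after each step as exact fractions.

step 0: x' = [1005/568, 419/284], P' = [20725/1704 6175/852; 6175/852 1957/426]
step 1: x' = [327353/90315, 244351/90315], P' = [58183427/2077245 34888594/2077245; 34888594/2077245 21479408/2077245]
step 2: x' = [17366676091/2354234487, 10702097381/2354234487], P' = [159213342109/4708468974 47790504463/2354234487; 47790504463/2354234487 29323977398/2354234487]

step 0: x̄ = F·x = [10, -1]
step 0: P̄ = F·P·Fᵀ + Q = [25 0; 0 19]
step 0: y = z − H·x̄ = [-11, -26]
step 0: S = H·P̄·Hᵀ + R = [104 164; 164 275]
step 0: K = P̄·Hᵀ·S⁻¹ = [-1325/1704 275/426; -551/852 38/213]
step 0: x' = x̄ + K·y = [1005/568, 419/284]
step 0: P' = (I − K·H)·P̄ = [20725/1704 6175/852; 6175/852 1957/426]
step 1: x̄ = F·x = [3519/568, 293/142]
step 1: P̄ = F·P·Fᵀ + Q = [172093/1704 6643/142; 6643/142 2077/71]
step 1: y = z − H·x̄ = [-2311/568, -2045/284]
step 1: S = H·P̄·Hᵀ + R = [57733/1704 42631/852; 42631/852 46807/426]
step 1: K = P̄·Hᵀ·S⁻¹ = [-3864587/2077245 2925268/2077245; -2690074/2077245 1334741/2077245]
step 1: x' = x̄ + K·y = [327353/90315, 244351/90315]
step 1: P' = (I − K·H)·P̄ = [58183427/2077245 34888594/2077245; 34888594/2077245 21479408/2077245]
step 2: x̄ = F·x = [1060406/90315, 9119/2007]
step 2: P̄ = F·P·Fᵀ + Q = [469138643/2077245 5030480/46161; 5030480/46161 308753/5129]
step 2: y = z − H·x̄ = [-420326/90315, -799432/90315]
step 2: S = H·P̄·Hᵀ + R = [70063838/2077245 103945876/2077245; 103945876/2077245 293809037/2077245]
step 2: K = P̄·Hᵀ·S⁻¹ = [-10649558581/4708468974 3960457180/2354234487; -3619150111/2354234487 1902269183/2354234487]
step 2: x' = x̄ + K·y = [17366676091/2354234487, 10702097381/2354234487]
step 2: P' = (I − K·H)·P̄ = [159213342109/4708468974 47790504463/2354234487; 47790504463/2354234487 29323977398/2354234487]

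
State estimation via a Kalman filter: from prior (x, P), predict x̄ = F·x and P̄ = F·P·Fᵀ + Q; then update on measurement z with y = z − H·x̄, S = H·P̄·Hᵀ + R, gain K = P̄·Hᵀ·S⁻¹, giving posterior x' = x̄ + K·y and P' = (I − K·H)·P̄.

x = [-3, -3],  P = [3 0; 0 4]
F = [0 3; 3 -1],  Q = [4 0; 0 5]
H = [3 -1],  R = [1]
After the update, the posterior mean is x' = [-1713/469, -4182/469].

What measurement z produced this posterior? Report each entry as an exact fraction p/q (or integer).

z = [-2]

x̄ = F·x = [-9, -6]
P̄ = F·P·Fᵀ + Q = [40 -12; -12 36]
S = H·P̄·Hᵀ + R = [469]
K = P̄·Hᵀ·S⁻¹ = [132/469; -72/469]
x' − x̄ = [2508/469, -1368/469] = K·y
y = (KᵀK)⁻¹·Kᵀ·(x' − x̄) = [19]
z = y + H·x̄ = [19] + [-21] = [-2]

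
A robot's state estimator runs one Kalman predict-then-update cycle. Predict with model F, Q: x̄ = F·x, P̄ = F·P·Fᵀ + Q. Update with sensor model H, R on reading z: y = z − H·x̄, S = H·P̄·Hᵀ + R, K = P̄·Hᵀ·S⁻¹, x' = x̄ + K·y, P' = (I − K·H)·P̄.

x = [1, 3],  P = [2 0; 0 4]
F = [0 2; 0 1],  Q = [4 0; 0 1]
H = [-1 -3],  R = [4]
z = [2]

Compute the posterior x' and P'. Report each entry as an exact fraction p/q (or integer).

x' = [-46/117, -40/117]
P' = [404/117 -76/117; -76/117 56/117]

x̄ = F·x = [6, 3]
P̄ = F·P·Fᵀ + Q = [20 8; 8 5]
y = z − H·x̄ = [17]
S = H·P̄·Hᵀ + R = [117]
K = P̄·Hᵀ·S⁻¹ = [-44/117; -23/117]
x' = x̄ + K·y = [-46/117, -40/117]
P' = (I − K·H)·P̄ = [404/117 -76/117; -76/117 56/117]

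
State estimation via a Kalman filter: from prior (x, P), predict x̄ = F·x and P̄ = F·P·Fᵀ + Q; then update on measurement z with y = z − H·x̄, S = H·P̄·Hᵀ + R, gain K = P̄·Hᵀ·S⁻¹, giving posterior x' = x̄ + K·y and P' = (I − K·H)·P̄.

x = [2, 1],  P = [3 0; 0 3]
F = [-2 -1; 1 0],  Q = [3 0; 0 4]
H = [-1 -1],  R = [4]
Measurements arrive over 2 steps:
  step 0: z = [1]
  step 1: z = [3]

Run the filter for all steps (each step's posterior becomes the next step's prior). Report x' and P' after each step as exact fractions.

step 0: x̄ = F·x = [-5, 2]
step 0: P̄ = F·P·Fᵀ + Q = [18 -6; -6 7]
step 0: y = z − H·x̄ = [-2]
step 0: S = H·P̄·Hᵀ + R = [17]
step 0: K = P̄·Hᵀ·S⁻¹ = [-12/17; -1/17]
step 0: x' = x̄ + K·y = [-61/17, 36/17]
step 0: P' = (I − K·H)·P̄ = [162/17 -114/17; -114/17 118/17]
step 1: x̄ = F·x = [86/17, -61/17]
step 1: P̄ = F·P·Fᵀ + Q = [361/17 -210/17; -210/17 230/17]
step 1: y = z − H·x̄ = [76/17]
step 1: S = H·P̄·Hᵀ + R = [239/17]
step 1: K = P̄·Hᵀ·S⁻¹ = [-151/239; -20/239]
step 1: x' = x̄ + K·y = [534/239, -947/239]
step 1: P' = (I − K·H)·P̄ = [3734/239 -3130/239; -3130/239 3210/239]

step 0: x' = [-61/17, 36/17], P' = [162/17 -114/17; -114/17 118/17]
step 1: x' = [534/239, -947/239], P' = [3734/239 -3130/239; -3130/239 3210/239]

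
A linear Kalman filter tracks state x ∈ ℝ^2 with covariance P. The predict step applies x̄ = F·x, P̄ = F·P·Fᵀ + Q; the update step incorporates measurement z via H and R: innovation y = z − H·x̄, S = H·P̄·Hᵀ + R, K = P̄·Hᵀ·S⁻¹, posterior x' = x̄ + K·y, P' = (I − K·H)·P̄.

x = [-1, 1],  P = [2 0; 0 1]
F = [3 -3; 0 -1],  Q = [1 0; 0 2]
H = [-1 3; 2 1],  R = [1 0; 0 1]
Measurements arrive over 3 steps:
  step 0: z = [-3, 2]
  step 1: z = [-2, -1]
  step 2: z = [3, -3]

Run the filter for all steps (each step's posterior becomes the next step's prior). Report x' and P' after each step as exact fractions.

step 0: x' = [789/640, -361/640], P' = [389/1920 13/640; 13/640 63/640]
step 1: x' = [86320/485579, -311670/485579], P' = [93390/485579 9211/485579; 9211/485579 47241/485579]
step 2: x' = [-264407070/179988329, 80777184/179988329], P' = [34569060/179988329 3412450/179988329; 3412450/179988329 17510199/179988329]

step 0: x̄ = F·x = [-6, -1]
step 0: P̄ = F·P·Fᵀ + Q = [28 3; 3 3]
step 0: y = z − H·x̄ = [-6, 15]
step 0: S = H·P̄·Hᵀ + R = [38 -32; -32 128]
step 0: K = P̄·Hᵀ·S⁻¹ = [-17/120 817/1920; 11/40 89/640]
step 0: x' = x̄ + K·y = [789/640, -361/640]
step 0: P' = (I − K·H)·P̄ = [389/1920 13/640; 13/640 63/640]
step 1: x̄ = F·x = [345/64, 361/640]
step 1: P̄ = F·P·Fᵀ + Q = [107/32 15/64; 15/64 1343/640]
step 1: y = z − H·x̄ = [1087/640, -7901/640]
step 1: S = H·P̄·Hᵀ + R = [13967/640 499/640; 499/640 11143/640]
step 1: K = P̄·Hᵀ·S⁻¹ = [-65757/485579 195991/485579; 132512/485579 65663/485579]
step 1: x' = x̄ + K·y = [86320/485579, -311670/485579]
step 1: P' = (I − K·H)·P̄ = [93390/485579 9211/485579; 9211/485579 47241/485579]
step 2: x̄ = F·x = [1193970/485579, 311670/485579]
step 2: P̄ = F·P·Fᵀ + Q = [1585460/485579 114090/485579; 114090/485579 1018399/485579]
step 2: y = z − H·x̄ = [1715697/485579, -4156347/485579]
step 2: S = H·P̄·Hᵀ + R = [10552090/485579 454727/485579; 454727/485579 8302178/485579]
step 2: K = P̄·Hᵀ·S⁻¹ = [-24331710/179988329 72550570/179988329; 49118147/179988329 24335099/179988329]
step 2: x' = x̄ + K·y = [-264407070/179988329, 80777184/179988329]
step 2: P' = (I − K·H)·P̄ = [34569060/179988329 3412450/179988329; 3412450/179988329 17510199/179988329]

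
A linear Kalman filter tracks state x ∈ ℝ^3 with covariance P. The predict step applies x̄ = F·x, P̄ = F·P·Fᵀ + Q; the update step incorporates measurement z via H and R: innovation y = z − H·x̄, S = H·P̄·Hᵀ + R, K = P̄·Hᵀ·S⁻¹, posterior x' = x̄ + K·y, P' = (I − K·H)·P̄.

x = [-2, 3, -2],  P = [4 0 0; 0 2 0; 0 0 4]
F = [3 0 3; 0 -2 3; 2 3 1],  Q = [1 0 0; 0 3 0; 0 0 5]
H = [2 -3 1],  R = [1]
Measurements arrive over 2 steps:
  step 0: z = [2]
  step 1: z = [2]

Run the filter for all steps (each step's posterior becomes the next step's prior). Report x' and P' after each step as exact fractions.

step 0: x' = [-6614/471, -1585/157, -82/471], P' = [28907/471 7354/157 8446/471; 7354/157 5792/157 2645/157; 8446/471 2645/157 7028/471]
step 1: x' = [78071923/5924039, 62544846/5924039, 43242285/5924039], P' = [451716275/5924039 391038558/5924039 271297613/5924039; 391038558/5924039 342494137/5924039 245141817/5924039; 271297613/5924039 245141817/5924039 194734381/5924039]

step 0: x̄ = F·x = [-12, -12, 3]
step 0: P̄ = F·P·Fᵀ + Q = [73 36 36; 36 47 0; 36 0 43]
step 0: y = z − H·x̄ = [-13]
step 0: S = H·P̄·Hᵀ + R = [471]
step 0: K = P̄·Hᵀ·S⁻¹ = [74/471; -23/157; 115/471]
step 0: x' = x̄ + K·y = [-6614/471, -1585/157, -82/471]
step 0: P' = (I − K·H)·P̄ = [28907/471 7354/157 8446/471; 7354/157 5792/157 2645/157; 8446/471 2645/157 7028/471]
step 1: x̄ = F·x = [-6696/157, 3088/157, -27575/471]
step 1: P̄ = F·P·Fᵀ + Q = [158638/157 -13572/157 180171/157; -13572/157 12983/157 -21733/157; 180171/157 -21733/157 627533/471]
step 1: y = z − H·x̄ = [96485/471]
step 1: S = H·P̄·Hᵀ + R = [5924039/471]
step 1: K = P̄·Hᵀ·S⁻¹ = [1614489/5924039; -263478/5924039; 1904156/5924039]
step 1: x' = x̄ + K·y = [78071923/5924039, 62544846/5924039, 43242285/5924039]
step 1: P' = (I − K·H)·P̄ = [451716275/5924039 391038558/5924039 271297613/5924039; 391038558/5924039 342494137/5924039 245141817/5924039; 271297613/5924039 245141817/5924039 194734381/5924039]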